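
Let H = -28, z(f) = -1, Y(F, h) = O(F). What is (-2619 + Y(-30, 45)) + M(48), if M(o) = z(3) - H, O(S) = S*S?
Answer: -1692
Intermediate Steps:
O(S) = S**2
Y(F, h) = F**2
M(o) = 27 (M(o) = -1 - 1*(-28) = -1 + 28 = 27)
(-2619 + Y(-30, 45)) + M(48) = (-2619 + (-30)**2) + 27 = (-2619 + 900) + 27 = -1719 + 27 = -1692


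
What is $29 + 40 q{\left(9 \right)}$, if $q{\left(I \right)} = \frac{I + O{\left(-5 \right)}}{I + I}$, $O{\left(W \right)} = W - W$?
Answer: $49$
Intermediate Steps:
$O{\left(W \right)} = 0$
$q{\left(I \right)} = \frac{1}{2}$ ($q{\left(I \right)} = \frac{I + 0}{I + I} = \frac{I}{2 I} = I \frac{1}{2 I} = \frac{1}{2}$)
$29 + 40 q{\left(9 \right)} = 29 + 40 \cdot \frac{1}{2} = 29 + 20 = 49$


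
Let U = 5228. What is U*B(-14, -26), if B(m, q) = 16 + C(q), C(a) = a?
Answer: -52280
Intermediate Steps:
B(m, q) = 16 + q
U*B(-14, -26) = 5228*(16 - 26) = 5228*(-10) = -52280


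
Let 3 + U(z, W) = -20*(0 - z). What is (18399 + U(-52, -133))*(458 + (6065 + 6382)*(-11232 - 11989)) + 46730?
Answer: -5016427699394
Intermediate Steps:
U(z, W) = -3 + 20*z (U(z, W) = -3 - 20*(0 - z) = -3 - (-20)*z = -3 + 20*z)
(18399 + U(-52, -133))*(458 + (6065 + 6382)*(-11232 - 11989)) + 46730 = (18399 + (-3 + 20*(-52)))*(458 + (6065 + 6382)*(-11232 - 11989)) + 46730 = (18399 + (-3 - 1040))*(458 + 12447*(-23221)) + 46730 = (18399 - 1043)*(458 - 289031787) + 46730 = 17356*(-289031329) + 46730 = -5016427746124 + 46730 = -5016427699394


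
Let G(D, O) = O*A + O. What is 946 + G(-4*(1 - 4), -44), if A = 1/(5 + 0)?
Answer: 4466/5 ≈ 893.20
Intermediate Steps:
A = 1/5 ≈ 0.20000
G(D, O) = 6*O/5 (G(D, O) = O*(1/5) + O = O/5 + O = 6*O/5)
946 + G(-4*(1 - 4), -44) = 946 + (6/5)*(-44) = 946 - 264/5 = 4466/5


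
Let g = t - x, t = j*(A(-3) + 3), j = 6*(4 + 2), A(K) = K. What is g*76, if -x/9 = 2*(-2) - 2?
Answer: -4104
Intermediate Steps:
j = 36 (j = 6*6 = 36)
t = 0 (t = 36*(-3 + 3) = 36*0 = 0)
x = 54 (x = -9*(2*(-2) - 2) = -9*(-4 - 2) = -9*(-6) = 54)
g = -54 (g = 0 - 1*54 = 0 - 54 = -54)
g*76 = -54*76 = -4104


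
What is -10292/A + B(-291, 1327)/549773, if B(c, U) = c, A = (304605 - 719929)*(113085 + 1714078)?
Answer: -7886569773842/14900117604357167 ≈ -0.00052930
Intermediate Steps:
A = -758864645812 (A = -415324*1827163 = -758864645812)
-10292/A + B(-291, 1327)/549773 = -10292/(-758864645812) - 291/549773 = -10292*(-1/758864645812) - 291*1/549773 = 2573/189716161453 - 291/549773 = -7886569773842/14900117604357167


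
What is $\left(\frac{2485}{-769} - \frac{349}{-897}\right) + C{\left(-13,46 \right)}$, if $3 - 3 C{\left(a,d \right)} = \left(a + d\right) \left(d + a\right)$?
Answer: $- \frac{251665730}{689793} \approx -364.84$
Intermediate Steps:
$C{\left(a,d \right)} = 1 - \frac{\left(a + d\right)^{2}}{3}$ ($C{\left(a,d \right)} = 1 - \frac{\left(a + d\right) \left(d + a\right)}{3} = 1 - \frac{\left(a + d\right) \left(a + d\right)}{3} = 1 - \frac{\left(a + d\right)^{2}}{3}$)
$\left(\frac{2485}{-769} - \frac{349}{-897}\right) + C{\left(-13,46 \right)} = \left(\frac{2485}{-769} - \frac{349}{-897}\right) + \left(1 - \frac{\left(-13 + 46\right)^{2}}{3}\right) = \left(2485 \left(- \frac{1}{769}\right) - - \frac{349}{897}\right) + \left(1 - \frac{33^{2}}{3}\right) = \left(- \frac{2485}{769} + \frac{349}{897}\right) + \left(1 - 363\right) = - \frac{1960664}{689793} + \left(1 - 363\right) = - \frac{1960664}{689793} - 362 = - \frac{251665730}{689793}$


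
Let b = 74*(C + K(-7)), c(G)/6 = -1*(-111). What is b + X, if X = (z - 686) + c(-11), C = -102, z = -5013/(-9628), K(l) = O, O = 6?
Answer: -68584859/9628 ≈ -7123.5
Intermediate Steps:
c(G) = 666 (c(G) = 6*(-1*(-111)) = 6*111 = 666)
K(l) = 6
z = 5013/9628 (z = -5013*(-1/9628) = 5013/9628 ≈ 0.52067)
X = -187547/9628 (X = (5013/9628 - 686) + 666 = -6599795/9628 + 666 = -187547/9628 ≈ -19.479)
b = -7104 (b = 74*(-102 + 6) = 74*(-96) = -7104)
b + X = -7104 - 187547/9628 = -68584859/9628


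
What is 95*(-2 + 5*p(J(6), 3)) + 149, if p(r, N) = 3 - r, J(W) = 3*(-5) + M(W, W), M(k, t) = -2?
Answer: 9459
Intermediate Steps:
J(W) = -17 (J(W) = 3*(-5) - 2 = -15 - 2 = -17)
95*(-2 + 5*p(J(6), 3)) + 149 = 95*(-2 + 5*(3 - 1*(-17))) + 149 = 95*(-2 + 5*(3 + 17)) + 149 = 95*(-2 + 5*20) + 149 = 95*(-2 + 100) + 149 = 95*98 + 149 = 9310 + 149 = 9459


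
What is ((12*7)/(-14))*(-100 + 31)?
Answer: 414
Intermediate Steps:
((12*7)/(-14))*(-100 + 31) = (84*(-1/14))*(-69) = -6*(-69) = 414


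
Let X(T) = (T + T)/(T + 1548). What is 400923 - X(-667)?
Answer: 353214497/881 ≈ 4.0092e+5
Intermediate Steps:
X(T) = 2*T/(1548 + T) (X(T) = (2*T)/(1548 + T) = 2*T/(1548 + T))
400923 - X(-667) = 400923 - 2*(-667)/(1548 - 667) = 400923 - 2*(-667)/881 = 400923 - 1*(-1334/881) = 400923 + 1334/881 = 353214497/881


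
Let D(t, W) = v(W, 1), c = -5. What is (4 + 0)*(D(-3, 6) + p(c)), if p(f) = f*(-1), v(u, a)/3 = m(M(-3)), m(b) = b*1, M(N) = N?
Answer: -16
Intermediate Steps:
m(b) = b
v(u, a) = -9 (v(u, a) = 3*(-3) = -9)
D(t, W) = -9
p(f) = -f
(4 + 0)*(D(-3, 6) + p(c)) = (4 + 0)*(-9 - 1*(-5)) = 4*(-9 + 5) = 4*(-4) = -16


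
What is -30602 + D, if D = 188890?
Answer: 158288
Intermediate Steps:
-30602 + D = -30602 + 188890 = 158288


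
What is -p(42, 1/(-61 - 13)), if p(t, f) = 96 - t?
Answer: -54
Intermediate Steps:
-p(42, 1/(-61 - 13)) = -(96 - 1*42) = -(96 - 42) = -1*54 = -54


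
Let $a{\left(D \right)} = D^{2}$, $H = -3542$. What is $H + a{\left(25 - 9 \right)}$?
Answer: $-3286$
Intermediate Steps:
$H + a{\left(25 - 9 \right)} = -3542 + \left(25 - 9\right)^{2} = -3542 + 16^{2} = -3542 + 256 = -3286$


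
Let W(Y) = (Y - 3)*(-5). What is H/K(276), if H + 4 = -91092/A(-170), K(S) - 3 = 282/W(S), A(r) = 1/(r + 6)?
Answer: 6797283220/1271 ≈ 5.3480e+6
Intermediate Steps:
A(r) = 1/(6 + r)
W(Y) = 15 - 5*Y (W(Y) = (-3 + Y)*(-5) = 15 - 5*Y)
K(S) = 3 + 282/(15 - 5*S)
H = 14939084 (H = -4 - 91092/(1/(6 - 170)) = -4 - 91092/(1/(-164)) = -4 - 91092/(-1/164) = -4 - 91092*(-164) = -4 + 14939088 = 14939084)
H/K(276) = 14939084/((3*(-109 + 5*276)/(5*(-3 + 276)))) = 14939084/(((⅗)*(-109 + 1380)/273)) = 14939084/(((⅗)*(1/273)*1271)) = 14939084/(1271/455) = 14939084*(455/1271) = 6797283220/1271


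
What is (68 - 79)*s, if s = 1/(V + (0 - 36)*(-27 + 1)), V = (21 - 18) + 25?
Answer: -11/964 ≈ -0.011411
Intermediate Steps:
V = 28 (V = 3 + 25 = 28)
s = 1/964 (s = 1/(28 + (0 - 36)*(-27 + 1)) = 1/(28 - 36*(-26)) = 1/(28 + 936) = 1/964 ≈ 0.0010373)
(68 - 79)*s = (68 - 79)*(1/964) = -11*1/964 = -11/964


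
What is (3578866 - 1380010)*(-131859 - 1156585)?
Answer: -2833102820064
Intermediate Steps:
(3578866 - 1380010)*(-131859 - 1156585) = 2198856*(-1288444) = -2833102820064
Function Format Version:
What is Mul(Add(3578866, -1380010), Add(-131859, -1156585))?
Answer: -2833102820064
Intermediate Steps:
Mul(Add(3578866, -1380010), Add(-131859, -1156585)) = Mul(2198856, -1288444) = -2833102820064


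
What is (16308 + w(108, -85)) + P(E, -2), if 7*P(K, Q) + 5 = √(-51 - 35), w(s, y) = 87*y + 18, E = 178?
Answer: 62512/7 + I*√86/7 ≈ 8930.3 + 1.3248*I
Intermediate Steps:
w(s, y) = 18 + 87*y
P(K, Q) = -5/7 + I*√86/7 (P(K, Q) = -5/7 + √(-51 - 35)/7 = -5/7 + √(-86)/7 = -5/7 + (I*√86)/7 = -5/7 + I*√86/7)
(16308 + w(108, -85)) + P(E, -2) = (16308 + (18 + 87*(-85))) + (-5/7 + I*√86/7) = (16308 + (18 - 7395)) + (-5/7 + I*√86/7) = (16308 - 7377) + (-5/7 + I*√86/7) = 8931 + (-5/7 + I*√86/7) = 62512/7 + I*√86/7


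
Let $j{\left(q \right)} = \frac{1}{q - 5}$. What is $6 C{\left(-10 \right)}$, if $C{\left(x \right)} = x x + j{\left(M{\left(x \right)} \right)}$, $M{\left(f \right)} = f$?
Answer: $\frac{2998}{5} \approx 599.6$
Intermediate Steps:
$j{\left(q \right)} = \frac{1}{-5 + q}$
$C{\left(x \right)} = x^{2} + \frac{1}{-5 + x}$ ($C{\left(x \right)} = x x + \frac{1}{-5 + x} = x^{2} + \frac{1}{-5 + x}$)
$6 C{\left(-10 \right)} = 6 \frac{1 + \left(-10\right)^{2} \left(-5 - 10\right)}{-5 - 10} = 6 \frac{1 + 100 \left(-15\right)}{-15} = 6 \left(- \frac{1 - 1500}{15}\right) = 6 \left(\left(- \frac{1}{15}\right) \left(-1499\right)\right) = 6 \cdot \frac{1499}{15} = \frac{2998}{5}$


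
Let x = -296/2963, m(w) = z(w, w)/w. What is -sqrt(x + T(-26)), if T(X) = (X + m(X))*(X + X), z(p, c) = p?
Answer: -6*sqrt(317008407)/2963 ≈ -36.054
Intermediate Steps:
m(w) = 1 (m(w) = w/w = 1)
x = -296/2963 (x = -296*1/2963 = -296/2963 ≈ -0.099899)
T(X) = 2*X*(1 + X) (T(X) = (X + 1)*(X + X) = (1 + X)*(2*X) = 2*X*(1 + X))
-sqrt(x + T(-26)) = -sqrt(-296/2963 + 2*(-26)*(1 - 26)) = -sqrt(-296/2963 + 2*(-26)*(-25)) = -sqrt(-296/2963 + 1300) = -sqrt(3851604/2963) = -6*sqrt(317008407)/2963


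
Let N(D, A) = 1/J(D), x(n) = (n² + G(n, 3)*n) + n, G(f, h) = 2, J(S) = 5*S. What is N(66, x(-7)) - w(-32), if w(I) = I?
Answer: 10561/330 ≈ 32.003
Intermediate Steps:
x(n) = n² + 3*n (x(n) = (n² + 2*n) + n = n² + 3*n)
N(D, A) = 1/(5*D)
N(66, x(-7)) - w(-32) = (⅕)/66 - 1*(-32) = (⅕)*(1/66) + 32 = 1/330 + 32 = 10561/330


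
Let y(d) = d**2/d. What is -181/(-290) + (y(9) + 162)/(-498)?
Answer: 3379/12035 ≈ 0.28076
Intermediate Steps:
y(d) = d
-181/(-290) + (y(9) + 162)/(-498) = -181/(-290) + (9 + 162)/(-498) = -181*(-1/290) + 171*(-1/498) = 181/290 - 57/166 = 3379/12035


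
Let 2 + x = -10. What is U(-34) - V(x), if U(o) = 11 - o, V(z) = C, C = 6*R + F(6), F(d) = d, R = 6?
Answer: 3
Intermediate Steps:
x = -12 (x = -2 - 10 = -12)
C = 42 (C = 6*6 + 6 = 36 + 6 = 42)
V(z) = 42
U(-34) - V(x) = (11 - 1*(-34)) - 1*42 = (11 + 34) - 42 = 45 - 42 = 3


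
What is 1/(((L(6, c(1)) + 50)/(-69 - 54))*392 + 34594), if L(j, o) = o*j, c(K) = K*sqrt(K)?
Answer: 123/4233110 ≈ 2.9057e-5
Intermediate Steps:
c(K) = K**(3/2)
L(j, o) = j*o
1/(((L(6, c(1)) + 50)/(-69 - 54))*392 + 34594) = 1/(((6*1**(3/2) + 50)/(-69 - 54))*392 + 34594) = 1/(((6*1 + 50)/(-123))*392 + 34594) = 1/(((6 + 50)*(-1/123))*392 + 34594) = 1/((56*(-1/123))*392 + 34594) = 1/(-56/123*392 + 34594) = 1/(-21952/123 + 34594) = 1/(4233110/123) = 123/4233110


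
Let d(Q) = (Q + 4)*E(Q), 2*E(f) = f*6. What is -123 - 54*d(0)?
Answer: -123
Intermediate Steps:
E(f) = 3*f (E(f) = (f*6)/2 = (6*f)/2 = 3*f)
d(Q) = 3*Q*(4 + Q) (d(Q) = (Q + 4)*(3*Q) = (4 + Q)*(3*Q) = 3*Q*(4 + Q))
-123 - 54*d(0) = -123 - 162*0*(4 + 0) = -123 - 162*0*4 = -123 - 54*0 = -123 + 0 = -123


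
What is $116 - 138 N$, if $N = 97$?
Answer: $-13270$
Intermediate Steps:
$116 - 138 N = 116 - 13386 = -13270$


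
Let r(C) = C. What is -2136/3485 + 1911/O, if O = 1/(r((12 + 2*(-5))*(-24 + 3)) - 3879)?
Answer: -26113215171/3485 ≈ -7.4930e+6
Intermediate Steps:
O = -1/3921 (O = 1/((12 + 2*(-5))*(-24 + 3) - 3879) = 1/((12 - 10)*(-21) - 3879) = 1/(2*(-21) - 3879) = 1/(-42 - 3879) = 1/(-3921) = -1/3921 ≈ -0.00025504)
-2136/3485 + 1911/O = -2136/3485 + 1911/(-1/3921) = -2136*1/3485 + 1911*(-3921) = -2136/3485 - 7493031 = -26113215171/3485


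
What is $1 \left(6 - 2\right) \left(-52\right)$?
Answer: $-208$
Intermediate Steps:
$1 \left(6 - 2\right) \left(-52\right) = 1 \cdot 4 \left(-52\right) = 4 \left(-52\right) = -208$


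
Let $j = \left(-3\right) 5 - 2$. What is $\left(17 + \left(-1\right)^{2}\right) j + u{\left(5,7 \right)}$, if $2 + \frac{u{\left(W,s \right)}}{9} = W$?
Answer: $-279$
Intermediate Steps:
$u{\left(W,s \right)} = -18 + 9 W$
$j = -17$ ($j = -15 - 2 = -17$)
$\left(17 + \left(-1\right)^{2}\right) j + u{\left(5,7 \right)} = \left(17 + \left(-1\right)^{2}\right) \left(-17\right) + \left(-18 + 9 \cdot 5\right) = \left(17 + 1\right) \left(-17\right) + \left(-18 + 45\right) = 18 \left(-17\right) + 27 = -306 + 27 = -279$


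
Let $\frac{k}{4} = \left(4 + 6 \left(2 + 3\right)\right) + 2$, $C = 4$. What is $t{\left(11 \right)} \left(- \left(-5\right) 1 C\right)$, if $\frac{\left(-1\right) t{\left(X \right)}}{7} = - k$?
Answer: $20160$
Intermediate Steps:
$k = 144$ ($k = 4 \left(\left(4 + 6 \left(2 + 3\right)\right) + 2\right) = 4 \left(\left(4 + 6 \cdot 5\right) + 2\right) = 4 \left(\left(4 + 30\right) + 2\right) = 4 \left(34 + 2\right) = 4 \cdot 36 = 144$)
$t{\left(X \right)} = 1008$ ($t{\left(X \right)} = - 7 \left(\left(-1\right) 144\right) = \left(-7\right) \left(-144\right) = 1008$)
$t{\left(11 \right)} \left(- \left(-5\right) 1 C\right) = 1008 \left(- \left(-5\right) 1 \cdot 4\right) = 1008 \left(- \left(-5\right) 4\right) = 1008 \left(\left(-1\right) \left(-20\right)\right) = 1008 \cdot 20 = 20160$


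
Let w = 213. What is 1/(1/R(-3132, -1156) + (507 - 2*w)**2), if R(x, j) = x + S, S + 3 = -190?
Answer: 3325/21815324 ≈ 0.00015242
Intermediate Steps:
S = -193 (S = -3 - 190 = -193)
R(x, j) = -193 + x (R(x, j) = x - 193 = -193 + x)
1/(1/R(-3132, -1156) + (507 - 2*w)**2) = 1/(1/(-193 - 3132) + (507 - 2*213)**2) = 1/(1/(-3325) + (507 - 426)**2) = 1/(-1/3325 + 81**2) = 1/(-1/3325 + 6561) = 1/(21815324/3325) = 3325/21815324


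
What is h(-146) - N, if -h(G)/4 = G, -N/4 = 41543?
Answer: 166756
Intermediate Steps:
N = -166172 (N = -4*41543 = -166172)
h(G) = -4*G
h(-146) - N = -4*(-146) - 1*(-166172) = 584 + 166172 = 166756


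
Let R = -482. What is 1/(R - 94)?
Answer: -1/576 ≈ -0.0017361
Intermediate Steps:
1/(R - 94) = 1/(-482 - 94) = 1/(-576) = -1/576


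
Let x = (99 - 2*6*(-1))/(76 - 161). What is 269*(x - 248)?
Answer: -5700379/85 ≈ -67063.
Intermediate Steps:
x = -111/85 (x = (99 - 12*(-1))/(-85) = (99 + 12)*(-1/85) = 111*(-1/85) = -111/85 ≈ -1.3059)
269*(x - 248) = 269*(-111/85 - 248) = 269*(-21191/85) = -5700379/85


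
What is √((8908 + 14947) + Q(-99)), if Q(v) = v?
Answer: 2*√5939 ≈ 154.13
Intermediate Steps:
√((8908 + 14947) + Q(-99)) = √((8908 + 14947) - 99) = √(23855 - 99) = √23756 = 2*√5939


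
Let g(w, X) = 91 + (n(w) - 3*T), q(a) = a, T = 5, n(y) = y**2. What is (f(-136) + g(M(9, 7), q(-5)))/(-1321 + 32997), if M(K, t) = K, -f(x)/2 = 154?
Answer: -151/31676 ≈ -0.0047670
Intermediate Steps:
f(x) = -308 (f(x) = -2*154 = -308)
g(w, X) = 76 + w**2 (g(w, X) = 91 + (w**2 - 3*5) = 91 + (w**2 - 15) = 91 + (-15 + w**2) = 76 + w**2)
(f(-136) + g(M(9, 7), q(-5)))/(-1321 + 32997) = (-308 + (76 + 9**2))/(-1321 + 32997) = (-308 + (76 + 81))/31676 = (-308 + 157)*(1/31676) = -151*1/31676 = -151/31676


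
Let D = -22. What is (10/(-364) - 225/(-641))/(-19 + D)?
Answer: -37745/4783142 ≈ -0.0078913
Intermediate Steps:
(10/(-364) - 225/(-641))/(-19 + D) = (10/(-364) - 225/(-641))/(-19 - 22) = (10*(-1/364) - 225*(-1/641))/(-41) = -(-5/182 + 225/641)/41 = -1/41*37745/116662 = -37745/4783142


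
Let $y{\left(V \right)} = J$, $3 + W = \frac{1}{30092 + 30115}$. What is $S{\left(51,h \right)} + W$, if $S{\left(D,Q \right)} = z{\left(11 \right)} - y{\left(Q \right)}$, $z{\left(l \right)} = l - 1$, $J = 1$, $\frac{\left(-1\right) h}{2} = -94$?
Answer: $\frac{361243}{60207} \approx 6.0$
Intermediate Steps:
$h = 188$ ($h = \left(-2\right) \left(-94\right) = 188$)
$W = - \frac{180620}{60207}$ ($W = -3 + \frac{1}{30092 + 30115} = -3 + \frac{1}{60207} = - \frac{180620}{60207} \approx -3.0$)
$y{\left(V \right)} = 1$
$z{\left(l \right)} = -1 + l$
$S{\left(D,Q \right)} = 9$ ($S{\left(D,Q \right)} = \left(-1 + 11\right) - 1 = 10 - 1 = 9$)
$S{\left(51,h \right)} + W = 9 - \frac{180620}{60207} = \frac{361243}{60207}$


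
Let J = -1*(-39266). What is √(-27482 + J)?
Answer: 2*√2946 ≈ 108.55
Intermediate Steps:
J = 39266
√(-27482 + J) = √(-27482 + 39266) = √11784 = 2*√2946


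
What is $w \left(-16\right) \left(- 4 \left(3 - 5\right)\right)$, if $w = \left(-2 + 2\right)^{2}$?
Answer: $0$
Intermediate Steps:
$w = 0$ ($w = 0^{2} = 0$)
$w \left(-16\right) \left(- 4 \left(3 - 5\right)\right) = 0 \left(-16\right) \left(- 4 \left(3 - 5\right)\right) = 0 \left(\left(-4\right) \left(-2\right)\right) = 0 \cdot 8 = 0$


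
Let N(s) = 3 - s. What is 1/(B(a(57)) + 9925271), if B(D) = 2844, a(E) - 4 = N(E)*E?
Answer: 1/9928115 ≈ 1.0072e-7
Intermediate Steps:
a(E) = 4 + E*(3 - E) (a(E) = 4 + (3 - E)*E = 4 + E*(3 - E))
1/(B(a(57)) + 9925271) = 1/(2844 + 9925271) = 1/9928115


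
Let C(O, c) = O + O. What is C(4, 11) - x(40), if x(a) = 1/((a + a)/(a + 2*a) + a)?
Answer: 973/122 ≈ 7.9754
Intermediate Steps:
C(O, c) = 2*O
x(a) = 1/(⅔ + a) (x(a) = 1/((2*a)/((3*a)) + a) = 1/((2*a)*(1/(3*a)) + a) = 1/(⅔ + a))
C(4, 11) - x(40) = 2*4 - 3/(2 + 3*40) = 8 - 3/(2 + 120) = 8 - 3/122 = 973/122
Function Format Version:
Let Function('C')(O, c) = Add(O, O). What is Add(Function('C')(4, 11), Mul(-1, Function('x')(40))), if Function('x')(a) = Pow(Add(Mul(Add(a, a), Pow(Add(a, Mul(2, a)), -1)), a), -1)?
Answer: Rational(973, 122) ≈ 7.9754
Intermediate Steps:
Function('C')(O, c) = Mul(2, O)
Function('x')(a) = Pow(Add(Rational(2, 3), a), -1) (Function('x')(a) = Pow(Add(Mul(Mul(2, a), Pow(Mul(3, a), -1)), a), -1) = Pow(Add(Mul(Mul(2, a), Mul(Rational(1, 3), Pow(a, -1))), a), -1) = Pow(Add(Rational(2, 3), a), -1))
Add(Function('C')(4, 11), Mul(-1, Function('x')(40))) = Add(Mul(2, 4), Mul(-1, Mul(3, Pow(Add(2, Mul(3, 40)), -1)))) = Add(8, Mul(-1, Mul(3, Pow(Add(2, 120), -1)))) = Add(8, Mul(-1, Mul(3, Pow(122, -1)))) = Add(8, Mul(-1, Mul(3, Rational(1, 122)))) = Add(8, Mul(-1, Rational(3, 122))) = Add(8, Rational(-3, 122)) = Rational(973, 122)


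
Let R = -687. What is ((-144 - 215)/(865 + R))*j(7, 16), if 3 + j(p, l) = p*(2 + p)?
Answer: -10770/89 ≈ -121.01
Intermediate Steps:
j(p, l) = -3 + p*(2 + p)
((-144 - 215)/(865 + R))*j(7, 16) = ((-144 - 215)/(865 - 687))*(-3 + 7² + 2*7) = (-359/178)*(-3 + 49 + 14) = -359*1/178*60 = -359/178*60 = -10770/89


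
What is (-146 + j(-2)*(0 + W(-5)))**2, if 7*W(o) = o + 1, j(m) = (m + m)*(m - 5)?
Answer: 26244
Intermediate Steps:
j(m) = 2*m*(-5 + m) (j(m) = (2*m)*(-5 + m) = 2*m*(-5 + m))
W(o) = 1/7 + o/7 (W(o) = (o + 1)/7 = (1 + o)/7 = 1/7 + o/7)
(-146 + j(-2)*(0 + W(-5)))**2 = (-146 + (2*(-2)*(-5 - 2))*(0 + (1/7 + (1/7)*(-5))))**2 = (-146 + (2*(-2)*(-7))*(0 + (1/7 - 5/7)))**2 = (-146 + 28*(0 - 4/7))**2 = (-146 + 28*(-4/7))**2 = (-146 - 16)**2 = (-162)**2 = 26244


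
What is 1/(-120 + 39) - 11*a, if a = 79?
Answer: -70390/81 ≈ -869.01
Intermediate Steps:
1/(-120 + 39) - 11*a = 1/(-120 + 39) - 11*79 = 1/(-81) - 869 = -1/81 - 869 = -70390/81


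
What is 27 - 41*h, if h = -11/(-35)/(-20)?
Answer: 19351/700 ≈ 27.644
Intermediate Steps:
h = -11/700 (h = -11*(-1/35)*(-1/20) = (11/35)*(-1/20) = -11/700 ≈ -0.015714)
27 - 41*h = 27 - 41*(-11/700) = 27 + 451/700 = 19351/700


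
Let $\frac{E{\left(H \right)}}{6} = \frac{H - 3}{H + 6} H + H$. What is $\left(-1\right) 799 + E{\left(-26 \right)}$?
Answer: $- \frac{5906}{5} \approx -1181.2$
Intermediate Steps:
$E{\left(H \right)} = 6 H + \frac{6 H \left(-3 + H\right)}{6 + H}$ ($E{\left(H \right)} = 6 \left(\frac{H - 3}{H + 6} H + H\right) = 6 \left(\frac{-3 + H}{6 + H} H + H\right) = 6 \left(\frac{H \left(-3 + H\right)}{6 + H} + H\right) = 6 \left(H + \frac{H \left(-3 + H\right)}{6 + H}\right) = 6 H + \frac{6 H \left(-3 + H\right)}{6 + H}$)
$\left(-1\right) 799 + E{\left(-26 \right)} = \left(-1\right) 799 + 6 \left(-26\right) \frac{1}{6 - 26} \left(3 + 2 \left(-26\right)\right) = -799 + 6 \left(-26\right) \frac{1}{-20} \left(3 - 52\right) = -799 + 6 \left(-26\right) \left(- \frac{1}{20}\right) \left(-49\right) = -799 - \frac{1911}{5} = - \frac{5906}{5}$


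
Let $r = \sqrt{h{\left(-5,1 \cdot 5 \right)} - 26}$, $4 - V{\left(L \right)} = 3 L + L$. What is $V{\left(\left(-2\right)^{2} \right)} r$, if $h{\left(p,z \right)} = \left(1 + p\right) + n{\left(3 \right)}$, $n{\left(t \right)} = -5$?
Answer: $- 12 i \sqrt{35} \approx - 70.993 i$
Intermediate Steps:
$h{\left(p,z \right)} = -4 + p$ ($h{\left(p,z \right)} = \left(1 + p\right) - 5 = -4 + p$)
$V{\left(L \right)} = 4 - 4 L$ ($V{\left(L \right)} = 4 - \left(3 L + L\right) = 4 - 4 L$)
$r = i \sqrt{35}$ ($r = \sqrt{\left(-4 - 5\right) - 26} = \sqrt{-9 - 26} = \sqrt{-35} = i \sqrt{35} \approx 5.9161 i$)
$V{\left(\left(-2\right)^{2} \right)} r = \left(4 - 4 \left(-2\right)^{2}\right) i \sqrt{35} = \left(4 - 16\right) i \sqrt{35} = - 12 i \sqrt{35}$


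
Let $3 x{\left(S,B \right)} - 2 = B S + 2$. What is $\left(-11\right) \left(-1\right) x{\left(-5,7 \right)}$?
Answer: $- \frac{341}{3} \approx -113.67$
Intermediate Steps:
$x{\left(S,B \right)} = \frac{4}{3} + \frac{B S}{3}$ ($x{\left(S,B \right)} = \frac{2}{3} + \frac{B S + 2}{3} = \frac{2}{3} + \frac{2 + B S}{3} = \frac{2}{3} + \left(\frac{2}{3} + \frac{B S}{3}\right) = \frac{4}{3} + \frac{B S}{3}$)
$\left(-11\right) \left(-1\right) x{\left(-5,7 \right)} = \left(-11\right) \left(-1\right) \left(\frac{4}{3} + \frac{1}{3} \cdot 7 \left(-5\right)\right) = 11 \left(\frac{4}{3} - \frac{35}{3}\right) = 11 \left(- \frac{31}{3}\right) = - \frac{341}{3}$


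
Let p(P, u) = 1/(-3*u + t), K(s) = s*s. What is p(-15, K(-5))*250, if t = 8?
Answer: -250/67 ≈ -3.7313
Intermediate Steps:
K(s) = s**2
p(P, u) = 1/(8 - 3*u) (p(P, u) = 1/(-3*u + 8) = 1/(8 - 3*u))
p(-15, K(-5))*250 = -1/(-8 + 3*(-5)**2)*250 = -1/(-8 + 3*25)*250 = -1/(-8 + 75)*250 = -1/67*250 = -250/67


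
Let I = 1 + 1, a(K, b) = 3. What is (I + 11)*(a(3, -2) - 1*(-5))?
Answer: 104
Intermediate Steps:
I = 2
(I + 11)*(a(3, -2) - 1*(-5)) = (2 + 11)*(3 - 1*(-5)) = 13*(3 + 5) = 13*8 = 104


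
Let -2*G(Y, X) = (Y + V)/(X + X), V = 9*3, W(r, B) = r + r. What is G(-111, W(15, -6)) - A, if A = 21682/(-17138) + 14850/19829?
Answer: 2066568297/1699147010 ≈ 1.2162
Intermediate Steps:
W(r, B) = 2*r
V = 27
G(Y, X) = -(27 + Y)/(4*X) (G(Y, X) = -(Y + 27)/(2*(X + X)) = -(27 + Y)/(2*(2*X)) = -(27 + Y)*1/(2*X)/2 = -(27 + Y)/(4*X))
A = -87716539/169914701 (A = 21682*(-1/17138) + 14850*(1/19829) = -10841/8569 + 14850/19829 = -87716539/169914701 ≈ -0.51624)
G(-111, W(15, -6)) - A = (-27 - 1*(-111))/(4*((2*15))) - 1*(-87716539/169914701) = (1/4)*(-27 + 111)/30 + 87716539/169914701 = (1/4)*(1/30)*84 + 87716539/169914701 = 7/10 + 87716539/169914701 = 2066568297/1699147010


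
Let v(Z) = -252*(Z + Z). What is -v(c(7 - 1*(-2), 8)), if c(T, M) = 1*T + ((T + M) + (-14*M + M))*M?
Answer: -346248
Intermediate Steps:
c(T, M) = T + M*(T - 12*M) (c(T, M) = T + ((M + T) - 13*M)*M = T + (T - 12*M)*M = T + M*(T - 12*M))
v(Z) = -504*Z
-v(c(7 - 1*(-2), 8)) = -(-504)*((7 - 1*(-2)) - 12*8² + 8*(7 - 1*(-2))) = -(-504)*((7 + 2) - 12*64 + 8*(7 + 2)) = -(-504)*(9 - 768 + 8*9) = -(-504)*(9 - 768 + 72) = -(-504)*(-687) = -1*346248 = -346248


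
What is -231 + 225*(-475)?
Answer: -107106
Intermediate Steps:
-231 + 225*(-475) = -231 - 106875 = -107106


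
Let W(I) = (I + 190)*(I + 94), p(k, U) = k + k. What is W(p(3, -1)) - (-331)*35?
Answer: 31185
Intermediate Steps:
p(k, U) = 2*k
W(I) = (94 + I)*(190 + I) (W(I) = (190 + I)*(94 + I) = (94 + I)*(190 + I))
W(p(3, -1)) - (-331)*35 = (17860 + (2*3)² + 284*(2*3)) - (-331)*35 = (17860 + 6² + 284*6) - 1*(-11585) = (17860 + 36 + 1704) + 11585 = 19600 + 11585 = 31185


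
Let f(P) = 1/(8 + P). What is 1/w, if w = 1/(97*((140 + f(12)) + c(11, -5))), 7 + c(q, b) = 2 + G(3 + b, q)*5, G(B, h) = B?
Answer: 242597/20 ≈ 12130.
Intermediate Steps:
c(q, b) = 10 + 5*b (c(q, b) = -7 + (2 + (3 + b)*5) = -7 + (2 + (15 + 5*b)) = -7 + (17 + 5*b) = 10 + 5*b)
w = 20/242597 (w = 1/(97*((140 + 1/(8 + 12)) + (10 + 5*(-5)))) = 1/(97*((140 + 1/20) + (10 - 25))) = 1/(97*((140 + 1/20) - 15)) = 1/(97*(2801/20 - 15)) = 1/(97*(2501/20)) = 1/(242597/20) = 20/242597 ≈ 8.2441e-5)
1/w = 1/(20/242597) = 242597/20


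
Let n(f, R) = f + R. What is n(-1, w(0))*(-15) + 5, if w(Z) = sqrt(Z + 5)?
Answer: 20 - 15*sqrt(5) ≈ -13.541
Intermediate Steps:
w(Z) = sqrt(5 + Z)
n(f, R) = R + f
n(-1, w(0))*(-15) + 5 = (sqrt(5 + 0) - 1)*(-15) + 5 = (sqrt(5) - 1)*(-15) + 5 = (-1 + sqrt(5))*(-15) + 5 = (15 - 15*sqrt(5)) + 5 = 20 - 15*sqrt(5)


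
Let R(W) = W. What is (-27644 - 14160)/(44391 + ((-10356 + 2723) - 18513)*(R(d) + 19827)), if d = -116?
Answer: 41804/515319415 ≈ 8.1123e-5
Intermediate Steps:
(-27644 - 14160)/(44391 + ((-10356 + 2723) - 18513)*(R(d) + 19827)) = (-27644 - 14160)/(44391 + ((-10356 + 2723) - 18513)*(-116 + 19827)) = -41804/(44391 + (-7633 - 18513)*19711) = -41804/(44391 - 26146*19711) = -41804/(44391 - 515363806) = -41804/(-515319415) = -41804*(-1/515319415) = 41804/515319415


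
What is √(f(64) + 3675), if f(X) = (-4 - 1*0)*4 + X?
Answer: √3723 ≈ 61.016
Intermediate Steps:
f(X) = -16 + X (f(X) = (-4 + 0)*4 + X = -4*4 + X = -16 + X)
√(f(64) + 3675) = √((-16 + 64) + 3675) = √(48 + 3675) = √3723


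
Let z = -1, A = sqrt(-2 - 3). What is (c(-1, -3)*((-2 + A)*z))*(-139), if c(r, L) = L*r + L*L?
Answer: -3336 + 1668*I*sqrt(5) ≈ -3336.0 + 3729.8*I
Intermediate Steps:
A = I*sqrt(5) (A = sqrt(-5) = I*sqrt(5) ≈ 2.2361*I)
c(r, L) = L**2 + L*r (c(r, L) = L*r + L**2 = L**2 + L*r)
(c(-1, -3)*((-2 + A)*z))*(-139) = ((-3*(-3 - 1))*((-2 + I*sqrt(5))*(-1)))*(-139) = ((-3*(-4))*(2 - I*sqrt(5)))*(-139) = (12*(2 - I*sqrt(5)))*(-139) = (24 - 12*I*sqrt(5))*(-139) = -3336 + 1668*I*sqrt(5)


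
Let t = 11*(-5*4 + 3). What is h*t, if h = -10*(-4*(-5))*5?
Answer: 187000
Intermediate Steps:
h = -1000 (h = -200*5 = -10*100 = -1000)
t = -187 (t = 11*(-20 + 3) = 11*(-17) = -187)
h*t = -1000*(-187) = 187000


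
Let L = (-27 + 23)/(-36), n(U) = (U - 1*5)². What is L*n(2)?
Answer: 1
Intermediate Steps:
n(U) = (-5 + U)² (n(U) = (U - 5)² = (-5 + U)²)
L = ⅑ (L = -4*(-1/36) = ⅑ ≈ 0.11111)
L*n(2) = (-5 + 2)²/9 = (⅑)*(-3)² = (⅑)*9 = 1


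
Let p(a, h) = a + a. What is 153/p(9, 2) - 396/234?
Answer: 177/26 ≈ 6.8077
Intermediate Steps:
p(a, h) = 2*a
153/p(9, 2) - 396/234 = 153/((2*9)) - 396/234 = 153/18 - 396*1/234 = 153*(1/18) - 22/13 = 17/2 - 22/13 = 177/26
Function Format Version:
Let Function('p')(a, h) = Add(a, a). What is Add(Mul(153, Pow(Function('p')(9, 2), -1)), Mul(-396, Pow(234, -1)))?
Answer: Rational(177, 26) ≈ 6.8077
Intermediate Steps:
Function('p')(a, h) = Mul(2, a)
Add(Mul(153, Pow(Function('p')(9, 2), -1)), Mul(-396, Pow(234, -1))) = Add(Mul(153, Pow(Mul(2, 9), -1)), Mul(-396, Pow(234, -1))) = Add(Mul(153, Pow(18, -1)), Mul(-396, Rational(1, 234))) = Add(Mul(153, Rational(1, 18)), Rational(-22, 13)) = Add(Rational(17, 2), Rational(-22, 13)) = Rational(177, 26)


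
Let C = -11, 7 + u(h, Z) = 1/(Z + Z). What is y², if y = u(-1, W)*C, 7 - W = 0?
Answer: 1138489/196 ≈ 5808.6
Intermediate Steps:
W = 7 (W = 7 - 1*0 = 7 + 0 = 7)
u(h, Z) = -7 + 1/(2*Z) (u(h, Z) = -7 + 1/(Z + Z) = -7 + 1/(2*Z))
y = 1067/14 (y = (-7 + (½)/7)*(-11) = (-7 + (½)*(⅐))*(-11) = (-7 + 1/14)*(-11) = -97/14*(-11) = 1067/14 ≈ 76.214)
y² = (1067/14)² = 1138489/196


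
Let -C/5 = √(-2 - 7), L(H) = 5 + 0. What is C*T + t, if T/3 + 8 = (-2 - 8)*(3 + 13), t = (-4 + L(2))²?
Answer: 1 + 7560*I ≈ 1.0 + 7560.0*I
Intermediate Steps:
L(H) = 5
C = -15*I (C = -5*√(-2 - 7) = -15*I ≈ -15.0*I)
t = 1 (t = (-4 + 5)² = 1² = 1)
T = -504 (T = -24 + 3*((-2 - 8)*(3 + 13)) = -24 + 3*(-10*16) = -24 + 3*(-160) = -24 - 480 = -504)
C*T + t = -15*I*(-504) + 1 = 7560*I + 1 = 1 + 7560*I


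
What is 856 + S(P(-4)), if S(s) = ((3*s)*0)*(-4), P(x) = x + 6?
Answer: 856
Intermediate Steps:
P(x) = 6 + x
S(s) = 0 (S(s) = 0*(-4) = 0)
856 + S(P(-4)) = 856 + 0 = 856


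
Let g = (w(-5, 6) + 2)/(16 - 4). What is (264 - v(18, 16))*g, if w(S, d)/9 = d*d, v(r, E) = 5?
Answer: 42217/6 ≈ 7036.2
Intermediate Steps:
w(S, d) = 9*d² (w(S, d) = 9*(d*d) = 9*d²)
g = 163/6 (g = (9*6² + 2)/(16 - 4) = (9*36 + 2)/12 = (324 + 2)/12 = (1/12)*326 = 163/6 ≈ 27.167)
(264 - v(18, 16))*g = (264 - 1*5)*(163/6) = (264 - 5)*(163/6) = 259*(163/6) = 42217/6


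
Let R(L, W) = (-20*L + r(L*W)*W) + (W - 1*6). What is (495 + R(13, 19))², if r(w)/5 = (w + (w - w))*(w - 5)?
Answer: 32248519573284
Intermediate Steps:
r(w) = 5*w*(-5 + w) (r(w) = 5*((w + (w - w))*(w - 5)) = 5*((w + 0)*(-5 + w)) = 5*(w*(-5 + w)) = 5*w*(-5 + w))
R(L, W) = -6 + W - 20*L + 5*L*W²*(-5 + L*W) (R(L, W) = (-20*L + (5*(L*W)*(-5 + L*W))*W) + (W - 1*6) = (-20*L + (5*L*W*(-5 + L*W))*W) + (W - 6) = (-20*L + 5*L*W²*(-5 + L*W)) + (-6 + W) = -6 + W - 20*L + 5*L*W²*(-5 + L*W))
(495 + R(13, 19))² = (495 + (-6 + 19 - 20*13 + 5*13*19²*(-5 + 13*19)))² = (495 + (-6 + 19 - 260 + 5*13*361*(-5 + 247)))² = (495 + (-6 + 19 - 260 + 5*13*361*242))² = (495 + (-6 + 19 - 260 + 5678530))² = (495 + 5678283)² = 5678778² = 32248519573284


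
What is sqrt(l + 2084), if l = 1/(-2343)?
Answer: sqrt(11440426173)/2343 ≈ 45.651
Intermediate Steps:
l = -1/2343 ≈ -0.00042680
sqrt(l + 2084) = sqrt(-1/2343 + 2084) = sqrt(4882811/2343) = sqrt(11440426173)/2343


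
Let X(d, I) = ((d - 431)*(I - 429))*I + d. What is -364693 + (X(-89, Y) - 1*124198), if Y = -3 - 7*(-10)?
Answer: 12123100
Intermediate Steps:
Y = 67 (Y = -3 + 70 = 67)
X(d, I) = d + I*(-431 + d)*(-429 + I) (X(d, I) = ((-431 + d)*(-429 + I))*I + d = I*(-431 + d)*(-429 + I) + d = d + I*(-431 + d)*(-429 + I))
-364693 + (X(-89, Y) - 1*124198) = -364693 + ((-89 - 431*67² + 184899*67 - 89*67² - 429*67*(-89)) - 1*124198) = -364693 + ((-89 - 431*4489 + 12388233 - 89*4489 + 2558127) - 124198) = -364693 + ((-89 - 1934759 + 12388233 - 399521 + 2558127) - 124198) = -364693 + (12611991 - 124198) = -364693 + 12487793 = 12123100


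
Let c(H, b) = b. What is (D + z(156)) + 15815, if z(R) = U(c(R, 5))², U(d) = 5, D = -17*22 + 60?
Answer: 15526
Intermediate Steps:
D = -314 (D = -374 + 60 = -314)
z(R) = 25 (z(R) = 5² = 25)
(D + z(156)) + 15815 = (-314 + 25) + 15815 = -289 + 15815 = 15526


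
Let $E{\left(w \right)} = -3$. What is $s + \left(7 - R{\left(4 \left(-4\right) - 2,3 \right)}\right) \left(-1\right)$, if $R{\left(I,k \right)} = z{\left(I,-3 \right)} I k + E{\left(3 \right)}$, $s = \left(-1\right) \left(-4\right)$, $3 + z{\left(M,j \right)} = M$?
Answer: $1128$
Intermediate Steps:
$z{\left(M,j \right)} = -3 + M$
$s = 4$
$R{\left(I,k \right)} = -3 + I k \left(-3 + I\right)$ ($R{\left(I,k \right)} = \left(-3 + I\right) I k - 3 = I \left(-3 + I\right) k - 3 = I k \left(-3 + I\right) - 3 = -3 + I k \left(-3 + I\right)$)
$s + \left(7 - R{\left(4 \left(-4\right) - 2,3 \right)}\right) \left(-1\right) = 4 + \left(7 - \left(-3 + \left(4 \left(-4\right) - 2\right) 3 \left(-3 + \left(4 \left(-4\right) - 2\right)\right)\right)\right) \left(-1\right) = 4 + \left(7 - \left(-3 + \left(-16 - 2\right) 3 \left(-3 - 18\right)\right)\right) \left(-1\right) = 4 + \left(7 - \left(-3 - 54 \left(-3 - 18\right)\right)\right) \left(-1\right) = 4 + \left(7 - \left(-3 - 54 \left(-21\right)\right)\right) \left(-1\right) = 4 + \left(7 - \left(-3 + 1134\right)\right) \left(-1\right) = 4 + \left(7 - 1131\right) \left(-1\right) = 4 - -1124 = 4 + 1124 = 1128$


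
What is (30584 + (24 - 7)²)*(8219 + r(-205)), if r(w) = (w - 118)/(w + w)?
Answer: 2537695089/10 ≈ 2.5377e+8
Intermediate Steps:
r(w) = (-118 + w)/(2*w) (r(w) = (-118 + w)/((2*w)) = (-118 + w)*(1/(2*w)) = (-118 + w)/(2*w))
(30584 + (24 - 7)²)*(8219 + r(-205)) = (30584 + (24 - 7)²)*(8219 + (½)*(-118 - 205)/(-205)) = (30584 + 17²)*(8219 + (½)*(-1/205)*(-323)) = (30584 + 289)*(8219 + 323/410) = 30873*(3370113/410) = 2537695089/10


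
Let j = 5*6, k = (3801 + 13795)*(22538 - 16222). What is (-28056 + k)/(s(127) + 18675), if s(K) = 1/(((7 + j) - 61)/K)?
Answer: 2666598720/448073 ≈ 5951.3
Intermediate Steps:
k = 111136336 (k = 17596*6316 = 111136336)
j = 30
s(K) = -K/24 (s(K) = 1/(((7 + 30) - 61)/K) = 1/((37 - 61)/K) = 1/(-24/K) = -K/24)
(-28056 + k)/(s(127) + 18675) = (-28056 + 111136336)/(-1/24*127 + 18675) = 111108280/(-127/24 + 18675) = 111108280/(448073/24) = 111108280*(24/448073) = 2666598720/448073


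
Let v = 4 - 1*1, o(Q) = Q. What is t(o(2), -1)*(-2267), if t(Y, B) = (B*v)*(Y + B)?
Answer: 6801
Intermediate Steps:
v = 3 (v = 4 - 1 = 3)
t(Y, B) = 3*B*(B + Y) (t(Y, B) = (B*3)*(Y + B) = (3*B)*(B + Y) = 3*B*(B + Y))
t(o(2), -1)*(-2267) = (3*(-1)*(-1 + 2))*(-2267) = (3*(-1)*1)*(-2267) = -3*(-2267) = 6801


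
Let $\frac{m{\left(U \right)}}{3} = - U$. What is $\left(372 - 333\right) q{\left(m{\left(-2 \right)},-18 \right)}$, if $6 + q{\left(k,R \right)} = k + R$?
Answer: $-702$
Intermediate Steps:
$m{\left(U \right)} = - 3 U$ ($m{\left(U \right)} = 3 \left(- U\right) = - 3 U$)
$q{\left(k,R \right)} = -6 + R + k$ ($q{\left(k,R \right)} = -6 + \left(k + R\right) = -6 + \left(R + k\right) = -6 + R + k$)
$\left(372 - 333\right) q{\left(m{\left(-2 \right)},-18 \right)} = \left(372 - 333\right) \left(-6 - 18 - -6\right) = 39 \left(-6 - 18 + 6\right) = 39 \left(-18\right) = -702$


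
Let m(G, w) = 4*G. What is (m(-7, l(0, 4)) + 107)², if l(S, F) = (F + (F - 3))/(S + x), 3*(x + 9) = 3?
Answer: 6241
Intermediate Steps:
x = -8 (x = -9 + (⅓)*3 = -9 + 1 = -8)
l(S, F) = (-3 + 2*F)/(-8 + S) (l(S, F) = (F + (F - 3))/(S - 8) = (F + (-3 + F))/(-8 + S) = (-3 + 2*F)/(-8 + S))
(m(-7, l(0, 4)) + 107)² = (4*(-7) + 107)² = (-28 + 107)² = 79² = 6241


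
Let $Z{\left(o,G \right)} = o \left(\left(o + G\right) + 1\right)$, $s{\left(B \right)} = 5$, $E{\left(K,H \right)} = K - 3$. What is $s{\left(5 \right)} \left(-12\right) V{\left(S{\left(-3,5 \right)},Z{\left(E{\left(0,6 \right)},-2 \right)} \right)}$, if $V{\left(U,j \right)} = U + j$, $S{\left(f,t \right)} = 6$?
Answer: $-1080$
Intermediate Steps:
$E{\left(K,H \right)} = -3 + K$ ($E{\left(K,H \right)} = K - 3 = -3 + K$)
$Z{\left(o,G \right)} = o \left(1 + G + o\right)$ ($Z{\left(o,G \right)} = o \left(\left(G + o\right) + 1\right) = o \left(1 + G + o\right)$)
$s{\left(5 \right)} \left(-12\right) V{\left(S{\left(-3,5 \right)},Z{\left(E{\left(0,6 \right)},-2 \right)} \right)} = 5 \left(-12\right) \left(6 + \left(-3 + 0\right) \left(1 - 2 + \left(-3 + 0\right)\right)\right) = - 60 \left(6 - 3 \left(1 - 2 - 3\right)\right) = - 60 \left(6 - -12\right) = - 60 \left(6 + 12\right) = \left(-60\right) 18 = -1080$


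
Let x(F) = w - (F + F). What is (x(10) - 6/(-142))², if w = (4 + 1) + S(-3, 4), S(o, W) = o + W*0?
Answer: 1625625/5041 ≈ 322.48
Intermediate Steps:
S(o, W) = o (S(o, W) = o + 0 = o)
w = 2 (w = (4 + 1) - 3 = 5 - 3 = 2)
x(F) = 2 - 2*F (x(F) = 2 - (F + F) = 2 - 2*F)
(x(10) - 6/(-142))² = ((2 - 2*10) - 6/(-142))² = ((2 - 20) - 6*(-1/142))² = (-18 + 3/71)² = (-1275/71)² = 1625625/5041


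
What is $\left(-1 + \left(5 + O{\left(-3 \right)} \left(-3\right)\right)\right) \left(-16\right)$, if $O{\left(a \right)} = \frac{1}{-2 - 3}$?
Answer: $- \frac{368}{5} \approx -73.6$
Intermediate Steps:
$O{\left(a \right)} = - \frac{1}{5}$ ($O{\left(a \right)} = \frac{1}{-5} = - \frac{1}{5}$)
$\left(-1 + \left(5 + O{\left(-3 \right)} \left(-3\right)\right)\right) \left(-16\right) = \left(-1 + \left(5 - - \frac{3}{5}\right)\right) \left(-16\right) = \left(-1 + \left(5 + \frac{3}{5}\right)\right) \left(-16\right) = \left(-1 + \frac{28}{5}\right) \left(-16\right) = \frac{23}{5} \left(-16\right) = - \frac{368}{5}$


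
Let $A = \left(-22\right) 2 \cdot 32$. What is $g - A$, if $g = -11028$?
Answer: $-9620$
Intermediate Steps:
$A = -1408$ ($A = \left(-44\right) 32 = -1408$)
$g - A = -11028 - -1408 = -11028 + 1408 = -9620$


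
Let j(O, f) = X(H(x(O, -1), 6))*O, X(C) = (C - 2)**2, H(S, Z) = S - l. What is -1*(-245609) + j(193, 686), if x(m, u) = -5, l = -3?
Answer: 248697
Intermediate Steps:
H(S, Z) = 3 + S (H(S, Z) = S - 1*(-3) = S + 3 = 3 + S)
X(C) = (-2 + C)**2
j(O, f) = 16*O (j(O, f) = (-2 + (3 - 5))**2*O = (-2 - 2)**2*O = (-4)**2*O = 16*O)
-1*(-245609) + j(193, 686) = -1*(-245609) + 16*193 = 245609 + 3088 = 248697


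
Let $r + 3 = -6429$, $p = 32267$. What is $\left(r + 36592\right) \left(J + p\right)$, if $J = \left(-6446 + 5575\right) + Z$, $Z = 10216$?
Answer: $1255017920$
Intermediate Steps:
$r = -6432$ ($r = -3 - 6429 = -6432$)
$J = 9345$ ($J = \left(-6446 + 5575\right) + 10216 = -871 + 10216 = 9345$)
$\left(r + 36592\right) \left(J + p\right) = \left(-6432 + 36592\right) \left(9345 + 32267\right) = 30160 \cdot 41612 = 1255017920$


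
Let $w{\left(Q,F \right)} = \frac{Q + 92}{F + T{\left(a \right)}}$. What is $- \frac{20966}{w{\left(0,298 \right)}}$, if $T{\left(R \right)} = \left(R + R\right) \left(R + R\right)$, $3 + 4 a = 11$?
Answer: $- \frac{1645831}{23} \approx -71558.0$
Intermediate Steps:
$a = 2$ ($a = - \frac{3}{4} + \frac{1}{4} \cdot 11 = - \frac{3}{4} + \frac{11}{4} = 2$)
$T{\left(R \right)} = 4 R^{2}$ ($T{\left(R \right)} = 2 R 2 R = 4 R^{2}$)
$w{\left(Q,F \right)} = \frac{92 + Q}{16 + F}$ ($w{\left(Q,F \right)} = \frac{Q + 92}{F + 4 \cdot 2^{2}} = \frac{92 + Q}{F + 4 \cdot 4} = \frac{92 + Q}{F + 16} = \frac{92 + Q}{16 + F}$)
$- \frac{20966}{w{\left(0,298 \right)}} = - \frac{20966}{\frac{1}{16 + 298} \left(92 + 0\right)} = - \frac{20966}{\frac{1}{314} \cdot 92} = - \frac{20966}{\frac{46}{157}} = \left(-20966\right) \frac{157}{46} = - \frac{1645831}{23}$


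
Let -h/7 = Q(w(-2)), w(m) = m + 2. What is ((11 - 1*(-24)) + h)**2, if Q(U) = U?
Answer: 1225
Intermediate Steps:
w(m) = 2 + m
h = 0 (h = -7*(2 - 2) = -7*0 = 0)
((11 - 1*(-24)) + h)**2 = ((11 - 1*(-24)) + 0)**2 = ((11 + 24) + 0)**2 = (35 + 0)**2 = 35**2 = 1225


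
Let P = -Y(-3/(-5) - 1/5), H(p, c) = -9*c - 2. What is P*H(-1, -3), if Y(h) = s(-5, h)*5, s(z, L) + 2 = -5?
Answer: 875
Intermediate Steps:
s(z, L) = -7 (s(z, L) = -2 - 5 = -7)
H(p, c) = -2 - 9*c
Y(h) = -35 (Y(h) = -7*5 = -35)
P = 35 (P = -1*(-35) = 35)
P*H(-1, -3) = 35*(-2 - 9*(-3)) = 35*(-2 + 27) = 35*25 = 875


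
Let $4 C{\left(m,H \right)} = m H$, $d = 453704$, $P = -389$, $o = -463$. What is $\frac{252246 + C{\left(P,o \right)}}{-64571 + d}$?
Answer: $\frac{1189091}{1556532} \approx 0.76394$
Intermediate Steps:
$C{\left(m,H \right)} = \frac{H m}{4}$ ($C{\left(m,H \right)} = \frac{m H}{4} = \frac{H m}{4}$)
$\frac{252246 + C{\left(P,o \right)}}{-64571 + d} = \frac{252246 + \frac{1}{4} \left(-463\right) \left(-389\right)}{-64571 + 453704} = \frac{252246 + \frac{180107}{4}}{389133} = \frac{1189091}{4} \cdot \frac{1}{389133} = \frac{1189091}{1556532}$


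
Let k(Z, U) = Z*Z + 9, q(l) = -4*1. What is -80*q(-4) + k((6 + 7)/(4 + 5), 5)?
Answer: 26818/81 ≈ 331.09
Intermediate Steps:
q(l) = -4
k(Z, U) = 9 + Z**2 (k(Z, U) = Z**2 + 9 = 9 + Z**2)
-80*q(-4) + k((6 + 7)/(4 + 5), 5) = -80*(-4) + (9 + ((6 + 7)/(4 + 5))**2) = 320 + (9 + (13/9)**2) = 320 + (9 + 169/81) = 320 + 898/81 = 26818/81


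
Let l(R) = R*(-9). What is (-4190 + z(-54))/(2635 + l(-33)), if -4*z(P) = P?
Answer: -8353/5864 ≈ -1.4245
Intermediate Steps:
l(R) = -9*R
z(P) = -P/4
(-4190 + z(-54))/(2635 + l(-33)) = (-4190 - 1/4*(-54))/(2635 - 9*(-33)) = (-4190 + 27/2)/(2635 + 297) = -8353/2/2932 = -8353/2*1/2932 = -8353/5864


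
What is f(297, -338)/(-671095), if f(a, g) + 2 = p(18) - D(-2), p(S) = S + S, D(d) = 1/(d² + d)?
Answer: -67/1342190 ≈ -4.9918e-5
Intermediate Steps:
D(d) = 1/(d + d²)
p(S) = 2*S
f(a, g) = 67/2 (f(a, g) = -2 + (2*18 - 1/((-2)*(1 - 2))) = -2 + (36 - (-1)/(2*(-1))) = -2 + (36 - (-1)*(-1)/2) = -2 + (36 - 1*½) = -2 + (36 - ½) = -2 + 71/2 = 67/2)
f(297, -338)/(-671095) = (67/2)/(-671095) = (67/2)*(-1/671095) = -67/1342190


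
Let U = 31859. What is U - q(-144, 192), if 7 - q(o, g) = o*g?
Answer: 4204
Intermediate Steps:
q(o, g) = 7 - g*o (q(o, g) = 7 - o*g = 7 - g*o)
U - q(-144, 192) = 31859 - (7 - 1*192*(-144)) = 31859 - (7 + 27648) = 31859 - 1*27655 = 31859 - 27655 = 4204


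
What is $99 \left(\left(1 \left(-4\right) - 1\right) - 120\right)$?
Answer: $-12375$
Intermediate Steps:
$99 \left(\left(1 \left(-4\right) - 1\right) - 120\right) = 99 \left(\left(-4 - 1\right) - 120\right) = 99 \left(-5 - 120\right) = 99 \left(-125\right) = -12375$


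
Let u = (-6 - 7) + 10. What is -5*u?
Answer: 15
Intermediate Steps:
u = -3 (u = -13 + 10 = -3)
-5*u = -5*(-3) = 15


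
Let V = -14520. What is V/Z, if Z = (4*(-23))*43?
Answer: 3630/989 ≈ 3.6704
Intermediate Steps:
Z = -3956 (Z = -92*43 = -3956)
V/Z = -14520/(-3956) = -14520*(-1/3956) = 3630/989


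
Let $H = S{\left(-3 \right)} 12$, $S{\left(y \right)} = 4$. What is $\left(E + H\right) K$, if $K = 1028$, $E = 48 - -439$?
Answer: $549980$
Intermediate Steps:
$E = 487$ ($E = 48 + 439 = 487$)
$H = 48$ ($H = 4 \cdot 12 = 48$)
$\left(E + H\right) K = \left(487 + 48\right) 1028 = 535 \cdot 1028 = 549980$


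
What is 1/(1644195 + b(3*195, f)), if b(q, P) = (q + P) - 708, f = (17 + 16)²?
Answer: 1/1645161 ≈ 6.0784e-7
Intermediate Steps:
f = 1089 (f = 33² = 1089)
b(q, P) = -708 + P + q (b(q, P) = (P + q) - 708 = -708 + P + q)
1/(1644195 + b(3*195, f)) = 1/(1644195 + (-708 + 1089 + 3*195)) = 1/(1644195 + (-708 + 1089 + 585)) = 1/(1644195 + 966) = 1/1645161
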